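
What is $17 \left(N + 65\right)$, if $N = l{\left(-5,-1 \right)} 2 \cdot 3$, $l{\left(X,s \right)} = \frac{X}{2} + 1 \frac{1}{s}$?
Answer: $748$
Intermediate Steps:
$l{\left(X,s \right)} = \frac{1}{s} + \frac{X}{2}$ ($l{\left(X,s \right)} = X \frac{1}{2} + \frac{1}{s} = \frac{X}{2} + \frac{1}{s} = \frac{1}{s} + \frac{X}{2}$)
$N = -21$ ($N = \left(\frac{1}{-1} + \frac{1}{2} \left(-5\right)\right) 2 \cdot 3 = \left(-1 - \frac{5}{2}\right) 2 \cdot 3 = \left(- \frac{7}{2}\right) 2 \cdot 3 = \left(-7\right) 3 = -21$)
$17 \left(N + 65\right) = 17 \left(-21 + 65\right) = 17 \cdot 44 = 748$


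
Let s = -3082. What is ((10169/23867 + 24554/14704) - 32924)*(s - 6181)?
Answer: 53510614746698047/175470184 ≈ 3.0496e+8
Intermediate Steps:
((10169/23867 + 24554/14704) - 32924)*(s - 6181) = ((10169/23867 + 24554/14704) - 32924)*(-3082 - 6181) = ((10169*(1/23867) + 24554*(1/14704)) - 32924)*(-9263) = ((10169/23867 + 12277/7352) - 32924)*(-9263) = (367777647/175470184 - 32924)*(-9263) = -5776812560369/175470184*(-9263) = 53510614746698047/175470184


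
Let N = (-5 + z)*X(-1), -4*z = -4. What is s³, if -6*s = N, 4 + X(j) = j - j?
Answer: -512/27 ≈ -18.963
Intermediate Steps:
z = 1 (z = -¼*(-4) = 1)
X(j) = -4 (X(j) = -4 + (j - j) = -4 + 0 = -4)
N = 16 (N = (-5 + 1)*(-4) = -4*(-4) = 16)
s = -8/3 (s = -⅙*16 = -8/3 ≈ -2.6667)
s³ = (-8/3)³ = -512/27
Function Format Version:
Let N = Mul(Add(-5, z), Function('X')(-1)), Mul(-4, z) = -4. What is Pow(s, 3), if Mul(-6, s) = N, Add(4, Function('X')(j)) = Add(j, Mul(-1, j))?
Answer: Rational(-512, 27) ≈ -18.963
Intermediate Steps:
z = 1 (z = Mul(Rational(-1, 4), -4) = 1)
Function('X')(j) = -4 (Function('X')(j) = Add(-4, Add(j, Mul(-1, j))) = Add(-4, 0) = -4)
N = 16 (N = Mul(Add(-5, 1), -4) = Mul(-4, -4) = 16)
s = Rational(-8, 3) (s = Mul(Rational(-1, 6), 16) = Rational(-8, 3) ≈ -2.6667)
Pow(s, 3) = Pow(Rational(-8, 3), 3) = Rational(-512, 27)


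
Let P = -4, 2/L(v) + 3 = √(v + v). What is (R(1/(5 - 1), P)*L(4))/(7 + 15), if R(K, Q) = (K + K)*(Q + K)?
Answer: 45/88 + 15*√2/44 ≈ 0.99348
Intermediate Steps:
L(v) = 2/(-3 + √2*√v) (L(v) = 2/(-3 + √(v + v)) = 2/(-3 + √(2*v)) = 2/(-3 + √2*√v))
R(K, Q) = 2*K*(K + Q) (R(K, Q) = (2*K)*(K + Q) = 2*K*(K + Q))
(R(1/(5 - 1), P)*L(4))/(7 + 15) = ((2*(1/(5 - 1) - 4)/(5 - 1))*(2/(-3 + √2*√4)))/(7 + 15) = ((2*(1/4 - 4)/4)*(2/(-3 + √2*2)))/22 = ((2*(¼)*(¼ - 4))*(2/(-3 + 2*√2)))*(1/22) = ((2*(¼)*(-15/4))*(2/(-3 + 2*√2)))*(1/22) = -15/(4*(-3 + 2*√2))*(1/22) = -15/(88*(-3 + 2*√2))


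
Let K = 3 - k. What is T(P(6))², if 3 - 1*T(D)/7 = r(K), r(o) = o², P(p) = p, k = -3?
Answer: 53361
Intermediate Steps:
K = 6 (K = 3 - 1*(-3) = 3 + 3 = 6)
T(D) = -231 (T(D) = 21 - 7*6² = 21 - 7*36 = 21 - 252 = -231)
T(P(6))² = (-231)² = 53361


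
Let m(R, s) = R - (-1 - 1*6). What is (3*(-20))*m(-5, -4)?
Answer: -120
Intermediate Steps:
m(R, s) = 7 + R (m(R, s) = R - (-1 - 6) = R - 1*(-7) = R + 7 = 7 + R)
(3*(-20))*m(-5, -4) = (3*(-20))*(7 - 5) = -60*2 = -120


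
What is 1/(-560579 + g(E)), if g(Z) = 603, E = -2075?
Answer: -1/559976 ≈ -1.7858e-6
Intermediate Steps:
1/(-560579 + g(E)) = 1/(-560579 + 603) = 1/(-559976) = -1/559976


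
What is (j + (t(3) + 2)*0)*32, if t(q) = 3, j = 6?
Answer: 192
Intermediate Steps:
(j + (t(3) + 2)*0)*32 = (6 + (3 + 2)*0)*32 = (6 + 5*0)*32 = (6 + 0)*32 = 6*32 = 192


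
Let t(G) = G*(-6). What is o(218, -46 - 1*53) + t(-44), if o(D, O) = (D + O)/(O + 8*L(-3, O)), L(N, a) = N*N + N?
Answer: 785/3 ≈ 261.67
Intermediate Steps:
L(N, a) = N + N² (L(N, a) = N² + N = N + N²)
t(G) = -6*G
o(D, O) = (D + O)/(48 + O) (o(D, O) = (D + O)/(O + 8*(-3*(1 - 3))) = (D + O)/(O + 8*(-3*(-2))) = (D + O)/(O + 8*6) = (D + O)/(O + 48) = (D + O)/(48 + O))
o(218, -46 - 1*53) + t(-44) = (218 + (-46 - 1*53))/(48 + (-46 - 1*53)) - 6*(-44) = (218 + (-46 - 53))/(48 + (-46 - 53)) + 264 = (218 - 99)/(48 - 99) + 264 = 119/(-51) + 264 = -1/51*119 + 264 = -7/3 + 264 = 785/3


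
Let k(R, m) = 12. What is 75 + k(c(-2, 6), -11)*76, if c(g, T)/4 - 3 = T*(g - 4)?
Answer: 987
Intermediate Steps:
c(g, T) = 12 + 4*T*(-4 + g) (c(g, T) = 12 + 4*(T*(g - 4)) = 12 + 4*(T*(-4 + g)) = 12 + 4*T*(-4 + g))
75 + k(c(-2, 6), -11)*76 = 75 + 12*76 = 75 + 912 = 987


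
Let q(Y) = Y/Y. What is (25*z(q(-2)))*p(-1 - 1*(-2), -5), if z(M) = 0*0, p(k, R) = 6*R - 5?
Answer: 0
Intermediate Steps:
p(k, R) = -5 + 6*R
q(Y) = 1
z(M) = 0
(25*z(q(-2)))*p(-1 - 1*(-2), -5) = (25*0)*(-5 + 6*(-5)) = 0*(-5 - 30) = 0*(-35) = 0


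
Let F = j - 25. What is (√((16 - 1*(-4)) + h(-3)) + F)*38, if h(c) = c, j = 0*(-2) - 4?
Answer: -1102 + 38*√17 ≈ -945.32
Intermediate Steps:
j = -4 (j = 0 - 4 = -4)
F = -29 (F = -4 - 25 = -29)
(√((16 - 1*(-4)) + h(-3)) + F)*38 = (√((16 - 1*(-4)) - 3) - 29)*38 = (√((16 + 4) - 3) - 29)*38 = (√(20 - 3) - 29)*38 = (√17 - 29)*38 = (-29 + √17)*38 = -1102 + 38*√17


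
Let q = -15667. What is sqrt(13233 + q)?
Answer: I*sqrt(2434) ≈ 49.336*I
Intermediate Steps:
sqrt(13233 + q) = sqrt(13233 - 15667) = sqrt(-2434) = I*sqrt(2434)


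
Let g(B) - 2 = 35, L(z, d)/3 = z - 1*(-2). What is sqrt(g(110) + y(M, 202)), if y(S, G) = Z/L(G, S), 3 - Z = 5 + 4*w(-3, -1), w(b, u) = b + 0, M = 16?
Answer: sqrt(385118)/102 ≈ 6.0841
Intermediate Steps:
L(z, d) = 6 + 3*z (L(z, d) = 3*(z - 1*(-2)) = 3*(z + 2) = 3*(2 + z) = 6 + 3*z)
g(B) = 37 (g(B) = 2 + 35 = 37)
w(b, u) = b
Z = 10 (Z = 3 - (5 + 4*(-3)) = 3 - (5 - 12) = 3 - 1*(-7) = 3 + 7 = 10)
y(S, G) = 10/(6 + 3*G)
sqrt(g(110) + y(M, 202)) = sqrt(37 + 10/(3*(2 + 202))) = sqrt(37 + (10/3)/204) = sqrt(37 + (10/3)*(1/204)) = sqrt(37 + 5/306) = sqrt(11327/306) = sqrt(385118)/102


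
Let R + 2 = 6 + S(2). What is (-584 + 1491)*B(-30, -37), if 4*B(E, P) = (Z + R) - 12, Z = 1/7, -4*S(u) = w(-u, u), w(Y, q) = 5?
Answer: -231285/112 ≈ -2065.0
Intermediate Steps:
S(u) = -5/4 (S(u) = -1/4*5 = -5/4)
Z = 1/7 ≈ 0.14286
R = 11/4 (R = -2 + (6 - 5/4) = -2 + 19/4 = 11/4 ≈ 2.7500)
B(E, P) = -255/112 (B(E, P) = ((1/7 + 11/4) - 12)/4 = (81/28 - 12)/4 = (1/4)*(-255/28) = -255/112)
(-584 + 1491)*B(-30, -37) = (-584 + 1491)*(-255/112) = 907*(-255/112) = -231285/112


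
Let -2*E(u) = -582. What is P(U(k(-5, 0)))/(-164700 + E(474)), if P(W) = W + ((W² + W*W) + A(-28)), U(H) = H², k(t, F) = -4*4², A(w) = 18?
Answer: -1598026/7829 ≈ -204.12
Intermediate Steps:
E(u) = 291 (E(u) = -½*(-582) = 291)
k(t, F) = -64 (k(t, F) = -4*16 = -64)
P(W) = 18 + W + 2*W² (P(W) = W + ((W² + W*W) + 18) = W + ((W² + W²) + 18) = W + (2*W² + 18) = W + (18 + 2*W²) = 18 + W + 2*W²)
P(U(k(-5, 0)))/(-164700 + E(474)) = (18 + (-64)² + 2*((-64)²)²)/(-164700 + 291) = (18 + 4096 + 2*4096²)/(-164409) = (18 + 4096 + 2*16777216)*(-1/164409) = (18 + 4096 + 33554432)*(-1/164409) = 33558546*(-1/164409) = -1598026/7829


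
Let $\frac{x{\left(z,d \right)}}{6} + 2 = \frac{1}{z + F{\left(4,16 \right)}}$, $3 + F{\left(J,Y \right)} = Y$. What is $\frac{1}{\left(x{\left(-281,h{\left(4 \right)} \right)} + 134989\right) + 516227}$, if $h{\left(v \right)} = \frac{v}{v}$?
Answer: $\frac{134}{87261333} \approx 1.5356 \cdot 10^{-6}$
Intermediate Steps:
$F{\left(J,Y \right)} = -3 + Y$
$h{\left(v \right)} = 1$
$x{\left(z,d \right)} = -12 + \frac{6}{13 + z}$ ($x{\left(z,d \right)} = -12 + \frac{6}{z + \left(-3 + 16\right)} = -12 + \frac{6}{z + 13} = -12 + \frac{6}{13 + z}$)
$\frac{1}{\left(x{\left(-281,h{\left(4 \right)} \right)} + 134989\right) + 516227} = \frac{1}{\left(\frac{6 \left(-25 - -562\right)}{13 - 281} + 134989\right) + 516227} = \frac{1}{\left(\frac{6 \left(-25 + 562\right)}{-268} + 134989\right) + 516227} = \frac{1}{\left(6 \left(- \frac{1}{268}\right) 537 + 134989\right) + 516227} = \frac{1}{\left(- \frac{1611}{134} + 134989\right) + 516227} = \frac{1}{\frac{18086915}{134} + 516227} = \frac{1}{\frac{87261333}{134}} = \frac{134}{87261333}$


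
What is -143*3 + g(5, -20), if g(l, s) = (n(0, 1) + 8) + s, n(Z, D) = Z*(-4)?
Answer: -441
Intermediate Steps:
n(Z, D) = -4*Z
g(l, s) = 8 + s (g(l, s) = (-4*0 + 8) + s = (0 + 8) + s = 8 + s)
-143*3 + g(5, -20) = -143*3 + (8 - 20) = -429 - 12 = -441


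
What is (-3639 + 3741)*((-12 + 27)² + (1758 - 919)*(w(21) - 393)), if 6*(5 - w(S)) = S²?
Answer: -39471297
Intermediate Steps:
w(S) = 5 - S²/6
(-3639 + 3741)*((-12 + 27)² + (1758 - 919)*(w(21) - 393)) = (-3639 + 3741)*((-12 + 27)² + (1758 - 919)*((5 - ⅙*21²) - 393)) = 102*(15² + 839*((5 - ⅙*441) - 393)) = 102*(225 + 839*((5 - 147/2) - 393)) = 102*(225 + 839*(-137/2 - 393)) = 102*(225 + 839*(-923/2)) = 102*(225 - 774397/2) = 102*(-773947/2) = -39471297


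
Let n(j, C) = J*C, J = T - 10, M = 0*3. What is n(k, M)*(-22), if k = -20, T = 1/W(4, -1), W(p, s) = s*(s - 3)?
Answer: 0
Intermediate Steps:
M = 0
W(p, s) = s*(-3 + s)
T = ¼ (T = 1/(-(-3 - 1)) = 1/(-1*(-4)) = 1/4 = ¼ ≈ 0.25000)
J = -39/4 (J = ¼ - 10 = -39/4 ≈ -9.7500)
n(j, C) = -39*C/4
n(k, M)*(-22) = -39/4*0*(-22) = 0*(-22) = 0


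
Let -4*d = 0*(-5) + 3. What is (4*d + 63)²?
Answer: 3600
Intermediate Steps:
d = -¾ (d = -(0*(-5) + 3)/4 = -(0 + 3)/4 = -¼*3 = -¾ ≈ -0.75000)
(4*d + 63)² = (4*(-¾) + 63)² = (-3 + 63)² = 60² = 3600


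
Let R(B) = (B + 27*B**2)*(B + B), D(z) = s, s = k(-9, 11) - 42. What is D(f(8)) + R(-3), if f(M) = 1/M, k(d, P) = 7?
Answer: -1475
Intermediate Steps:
s = -35 (s = 7 - 42 = -35)
D(z) = -35
R(B) = 2*B*(B + 27*B**2) (R(B) = (B + 27*B**2)*(2*B) = 2*B*(B + 27*B**2))
D(f(8)) + R(-3) = -35 + (-3)**2*(2 + 54*(-3)) = -35 + 9*(2 - 162) = -35 + 9*(-160) = -35 - 1440 = -1475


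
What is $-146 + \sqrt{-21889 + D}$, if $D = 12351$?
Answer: $-146 + i \sqrt{9538} \approx -146.0 + 97.663 i$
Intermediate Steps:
$-146 + \sqrt{-21889 + D} = -146 + \sqrt{-21889 + 12351} = -146 + \sqrt{-9538} = -146 + i \sqrt{9538}$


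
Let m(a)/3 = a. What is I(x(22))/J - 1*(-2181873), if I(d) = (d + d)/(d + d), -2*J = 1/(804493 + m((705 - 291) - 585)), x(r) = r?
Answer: 573913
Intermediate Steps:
m(a) = 3*a
J = -1/1607960 (J = -1/(2*(804493 + 3*((705 - 291) - 585))) = -1/(2*(804493 + 3*(414 - 585))) = -1/(2*(804493 + 3*(-171))) = -1/(2*(804493 - 513)) = -1/2/803980 = -1/2*1/803980 = -1/1607960 ≈ -6.2191e-7)
I(d) = 1 (I(d) = (2*d)/((2*d)) = (2*d)*(1/(2*d)) = 1)
I(x(22))/J - 1*(-2181873) = 1/(-1/1607960) - 1*(-2181873) = 1*(-1607960) + 2181873 = -1607960 + 2181873 = 573913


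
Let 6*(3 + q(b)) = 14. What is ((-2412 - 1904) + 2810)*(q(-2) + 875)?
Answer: -1316746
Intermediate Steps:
q(b) = -⅔ (q(b) = -3 + (⅙)*14 = -3 + 7/3 = -⅔)
((-2412 - 1904) + 2810)*(q(-2) + 875) = ((-2412 - 1904) + 2810)*(-⅔ + 875) = (-4316 + 2810)*(2623/3) = -1506*2623/3 = -1316746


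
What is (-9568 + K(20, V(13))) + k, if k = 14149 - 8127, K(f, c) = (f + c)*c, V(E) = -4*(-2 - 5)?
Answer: -2202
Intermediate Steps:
V(E) = 28 (V(E) = -4*(-7) = 28)
K(f, c) = c*(c + f) (K(f, c) = (c + f)*c = c*(c + f))
k = 6022
(-9568 + K(20, V(13))) + k = (-9568 + 28*(28 + 20)) + 6022 = (-9568 + 28*48) + 6022 = (-9568 + 1344) + 6022 = -8224 + 6022 = -2202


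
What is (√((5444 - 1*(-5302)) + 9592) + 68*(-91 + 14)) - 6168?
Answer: -11404 + √20338 ≈ -11261.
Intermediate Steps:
(√((5444 - 1*(-5302)) + 9592) + 68*(-91 + 14)) - 6168 = (√((5444 + 5302) + 9592) + 68*(-77)) - 6168 = (√(10746 + 9592) - 5236) - 6168 = (√20338 - 5236) - 6168 = (-5236 + √20338) - 6168 = -11404 + √20338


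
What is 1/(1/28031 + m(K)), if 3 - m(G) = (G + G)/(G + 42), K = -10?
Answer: 224248/812907 ≈ 0.27586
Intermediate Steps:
m(G) = 3 - 2*G/(42 + G) (m(G) = 3 - (G + G)/(G + 42) = 3 - 2*G/(42 + G))
1/(1/28031 + m(K)) = 1/(1/28031 + (126 - 10)/(42 - 10)) = 1/(1/28031 + 116/32) = 1/(1/28031 + (1/32)*116) = 1/(1/28031 + 29/8) = 1/(812907/224248) = 224248/812907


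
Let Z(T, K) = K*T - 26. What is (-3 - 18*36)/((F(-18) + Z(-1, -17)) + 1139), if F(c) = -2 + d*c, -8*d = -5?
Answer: -868/1489 ≈ -0.58294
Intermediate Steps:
d = 5/8 (d = -⅛*(-5) = 5/8 ≈ 0.62500)
Z(T, K) = -26 + K*T
F(c) = -2 + 5*c/8
(-3 - 18*36)/((F(-18) + Z(-1, -17)) + 1139) = (-3 - 18*36)/(((-2 + (5/8)*(-18)) + (-26 - 17*(-1))) + 1139) = (-3 - 648)/(((-2 - 45/4) + (-26 + 17)) + 1139) = -651/((-53/4 - 9) + 1139) = -651/(-89/4 + 1139) = -651/4467/4 = -651*4/4467 = -868/1489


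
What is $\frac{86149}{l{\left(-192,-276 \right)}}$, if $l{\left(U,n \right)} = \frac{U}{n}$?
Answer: $\frac{1981427}{16} \approx 1.2384 \cdot 10^{5}$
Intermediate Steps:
$\frac{86149}{l{\left(-192,-276 \right)}} = \frac{86149}{\left(-192\right) \frac{1}{-276}} = \frac{86149}{\left(-192\right) \left(- \frac{1}{276}\right)} = \frac{86149}{\frac{16}{23}} = 86149 \cdot \frac{23}{16} = \frac{1981427}{16}$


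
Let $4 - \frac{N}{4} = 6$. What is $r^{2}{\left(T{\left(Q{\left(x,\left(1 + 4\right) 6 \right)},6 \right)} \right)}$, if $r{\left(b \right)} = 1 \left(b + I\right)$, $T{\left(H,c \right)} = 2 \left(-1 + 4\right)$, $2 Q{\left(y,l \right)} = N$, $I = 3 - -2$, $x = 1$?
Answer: $121$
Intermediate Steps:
$N = -8$ ($N = 16 - 24 = -8$)
$I = 5$ ($I = 3 + 2 = 5$)
$Q{\left(y,l \right)} = -4$ ($Q{\left(y,l \right)} = \frac{1}{2} \left(-8\right) = -4$)
$T{\left(H,c \right)} = 6$ ($T{\left(H,c \right)} = 2 \cdot 3 = 6$)
$r{\left(b \right)} = 5 + b$ ($r{\left(b \right)} = 1 \left(b + 5\right) = 1 \left(5 + b\right) = 5 + b$)
$r^{2}{\left(T{\left(Q{\left(x,\left(1 + 4\right) 6 \right)},6 \right)} \right)} = \left(5 + 6\right)^{2} = 11^{2} = 121$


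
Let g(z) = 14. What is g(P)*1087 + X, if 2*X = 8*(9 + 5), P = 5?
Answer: 15274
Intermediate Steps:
X = 56 (X = (8*(9 + 5))/2 = (8*14)/2 = (1/2)*112 = 56)
g(P)*1087 + X = 14*1087 + 56 = 15218 + 56 = 15274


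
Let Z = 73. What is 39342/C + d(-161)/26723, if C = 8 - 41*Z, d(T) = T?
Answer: -350605617/26589385 ≈ -13.186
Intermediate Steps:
C = -2985 (C = 8 - 41*73 = 8 - 2993 = -2985)
39342/C + d(-161)/26723 = 39342/(-2985) - 161/26723 = 39342*(-1/2985) - 161*1/26723 = -13114/995 - 161/26723 = -350605617/26589385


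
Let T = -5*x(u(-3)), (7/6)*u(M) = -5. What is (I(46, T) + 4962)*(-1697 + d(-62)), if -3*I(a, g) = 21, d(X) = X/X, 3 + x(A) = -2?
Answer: -8403680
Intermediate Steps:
u(M) = -30/7 (u(M) = (6/7)*(-5) = -30/7)
x(A) = -5 (x(A) = -3 - 2 = -5)
T = 25 (T = -5*(-5) = 25)
d(X) = 1
I(a, g) = -7 (I(a, g) = -⅓*21 = -7)
(I(46, T) + 4962)*(-1697 + d(-62)) = (-7 + 4962)*(-1697 + 1) = 4955*(-1696) = -8403680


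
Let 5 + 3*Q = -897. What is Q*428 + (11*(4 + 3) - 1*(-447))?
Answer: -384484/3 ≈ -1.2816e+5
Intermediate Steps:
Q = -902/3 (Q = -5/3 + (⅓)*(-897) = -5/3 - 299 = -902/3 ≈ -300.67)
Q*428 + (11*(4 + 3) - 1*(-447)) = -902/3*428 + (11*(4 + 3) - 1*(-447)) = -386056/3 + (11*7 + 447) = -386056/3 + (77 + 447) = -386056/3 + 524 = -384484/3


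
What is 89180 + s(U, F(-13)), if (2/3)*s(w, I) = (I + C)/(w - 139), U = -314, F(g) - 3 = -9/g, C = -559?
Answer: 350127899/3926 ≈ 89182.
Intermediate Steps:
F(g) = 3 - 9/g
s(w, I) = 3*(-559 + I)/(2*(-139 + w)) (s(w, I) = 3*((I - 559)/(w - 139))/2 = 3*((-559 + I)/(-139 + w))/2 = 3*(-559 + I)/(2*(-139 + w)))
89180 + s(U, F(-13)) = 89180 + 3*(-559 + (3 - 9/(-13)))/(2*(-139 - 314)) = 89180 + (3/2)*(-559 + (3 - 9*(-1/13)))/(-453) = 89180 + (3/2)*(-1/453)*(-559 + (3 + 9/13)) = 89180 + (3/2)*(-1/453)*(-559 + 48/13) = 89180 + (3/2)*(-1/453)*(-7219/13) = 89180 + 7219/3926 = 350127899/3926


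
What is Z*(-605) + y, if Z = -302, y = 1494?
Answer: 184204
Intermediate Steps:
Z*(-605) + y = -302*(-605) + 1494 = 182710 + 1494 = 184204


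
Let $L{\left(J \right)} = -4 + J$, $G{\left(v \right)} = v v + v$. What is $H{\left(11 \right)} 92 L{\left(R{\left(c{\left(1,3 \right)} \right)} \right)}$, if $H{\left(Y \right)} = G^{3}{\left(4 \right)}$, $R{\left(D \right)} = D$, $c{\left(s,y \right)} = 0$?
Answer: $-2944000$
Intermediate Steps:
$G{\left(v \right)} = v + v^{2}$ ($G{\left(v \right)} = v^{2} + v = v + v^{2}$)
$H{\left(Y \right)} = 8000$ ($H{\left(Y \right)} = \left(4 \left(1 + 4\right)\right)^{3} = \left(4 \cdot 5\right)^{3} = 20^{3} = 8000$)
$H{\left(11 \right)} 92 L{\left(R{\left(c{\left(1,3 \right)} \right)} \right)} = 8000 \cdot 92 \left(-4 + 0\right) = 736000 \left(-4\right) = -2944000$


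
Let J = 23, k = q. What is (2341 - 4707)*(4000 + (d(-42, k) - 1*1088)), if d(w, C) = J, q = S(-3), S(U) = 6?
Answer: -6944210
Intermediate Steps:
q = 6
k = 6
d(w, C) = 23
(2341 - 4707)*(4000 + (d(-42, k) - 1*1088)) = (2341 - 4707)*(4000 + (23 - 1*1088)) = -2366*(4000 + (23 - 1088)) = -2366*(4000 - 1065) = -2366*2935 = -6944210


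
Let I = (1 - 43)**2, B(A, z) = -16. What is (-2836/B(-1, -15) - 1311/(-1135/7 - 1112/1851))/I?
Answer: 1562992829/14878768464 ≈ 0.10505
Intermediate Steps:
I = 1764 (I = (-42)**2 = 1764)
(-2836/B(-1, -15) - 1311/(-1135/7 - 1112/1851))/I = (-2836/(-16) - 1311/(-1135/7 - 1112/1851))/1764 = (-2836*(-1/16) - 1311/(-1135*1/7 - 1112*1/1851))*(1/1764) = (709/4 - 1311/(-1135/7 - 1112/1851))*(1/1764) = (709/4 - 1311/(-2108669/12957))*(1/1764) = (709/4 - 1311*(-12957/2108669))*(1/1764) = (709/4 + 16986627/2108669)*(1/1764) = (1562992829/8434676)*(1/1764) = 1562992829/14878768464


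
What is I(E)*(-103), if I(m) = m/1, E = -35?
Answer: 3605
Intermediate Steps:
I(m) = m (I(m) = m*1 = m)
I(E)*(-103) = -35*(-103) = 3605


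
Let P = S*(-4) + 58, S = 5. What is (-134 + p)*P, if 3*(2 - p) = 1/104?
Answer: -782515/156 ≈ -5016.1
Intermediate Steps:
P = 38 (P = 5*(-4) + 58 = -20 + 58 = 38)
p = 623/312 (p = 2 - ⅓/104 = 2 - ⅓*1/104 = 2 - 1/312 = 623/312 ≈ 1.9968)
(-134 + p)*P = (-134 + 623/312)*38 = -41185/312*38 = -782515/156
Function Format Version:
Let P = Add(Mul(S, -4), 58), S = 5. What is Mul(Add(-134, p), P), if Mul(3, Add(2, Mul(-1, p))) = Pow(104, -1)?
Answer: Rational(-782515, 156) ≈ -5016.1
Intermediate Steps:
P = 38 (P = Add(Mul(5, -4), 58) = Add(-20, 58) = 38)
p = Rational(623, 312) (p = Add(2, Mul(Rational(-1, 3), Pow(104, -1))) = Add(2, Mul(Rational(-1, 3), Rational(1, 104))) = Add(2, Rational(-1, 312)) = Rational(623, 312) ≈ 1.9968)
Mul(Add(-134, p), P) = Mul(Add(-134, Rational(623, 312)), 38) = Mul(Rational(-41185, 312), 38) = Rational(-782515, 156)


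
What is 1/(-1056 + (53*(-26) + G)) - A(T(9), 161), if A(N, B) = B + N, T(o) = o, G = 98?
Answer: -397121/2336 ≈ -170.00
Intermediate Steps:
1/(-1056 + (53*(-26) + G)) - A(T(9), 161) = 1/(-1056 + (53*(-26) + 98)) - (161 + 9) = 1/(-1056 + (-1378 + 98)) - 1*170 = 1/(-1056 - 1280) - 170 = 1/(-2336) - 170 = -1/2336 - 170 = -397121/2336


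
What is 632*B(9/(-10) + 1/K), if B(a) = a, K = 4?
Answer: -2054/5 ≈ -410.80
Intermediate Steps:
632*B(9/(-10) + 1/K) = 632*(9/(-10) + 1/4) = 632*(9*(-1/10) + 1*(1/4)) = 632*(-9/10 + 1/4) = 632*(-13/20) = -2054/5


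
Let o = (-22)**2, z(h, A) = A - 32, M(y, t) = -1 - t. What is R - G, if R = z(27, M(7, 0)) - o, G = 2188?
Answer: -2705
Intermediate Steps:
z(h, A) = -32 + A
o = 484
R = -517 (R = (-32 + (-1 - 1*0)) - 1*484 = (-32 + (-1 + 0)) - 484 = (-32 - 1) - 484 = -33 - 484 = -517)
R - G = -517 - 1*2188 = -517 - 2188 = -2705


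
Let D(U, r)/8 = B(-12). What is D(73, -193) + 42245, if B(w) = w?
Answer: 42149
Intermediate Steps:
D(U, r) = -96 (D(U, r) = 8*(-12) = -96)
D(73, -193) + 42245 = -96 + 42245 = 42149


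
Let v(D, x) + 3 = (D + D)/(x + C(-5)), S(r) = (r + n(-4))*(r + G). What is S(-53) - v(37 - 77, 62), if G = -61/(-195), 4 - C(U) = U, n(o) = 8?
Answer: 2192171/923 ≈ 2375.1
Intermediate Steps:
C(U) = 4 - U
G = 61/195 (G = -61*(-1/195) = 61/195 ≈ 0.31282)
S(r) = (8 + r)*(61/195 + r) (S(r) = (r + 8)*(r + 61/195) = (8 + r)*(61/195 + r))
v(D, x) = -3 + 2*D/(9 + x) (v(D, x) = -3 + (D + D)/(x + (4 - 1*(-5))) = -3 + (2*D)/(x + (4 + 5)) = -3 + (2*D)/(x + 9) = -3 + (2*D)/(9 + x) = -3 + 2*D/(9 + x))
S(-53) - v(37 - 77, 62) = (488/195 + (-53)² + (1621/195)*(-53)) - (-27 - 3*62 + 2*(37 - 77))/(9 + 62) = (488/195 + 2809 - 85913/195) - (-27 - 186 + 2*(-40))/71 = 30822/13 - (-27 - 186 - 80)/71 = 30822/13 - (-293)/71 = 30822/13 - 1*(-293/71) = 30822/13 + 293/71 = 2192171/923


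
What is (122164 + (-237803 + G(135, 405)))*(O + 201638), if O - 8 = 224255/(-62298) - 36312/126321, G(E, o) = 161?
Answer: -30540694026024497381/1311590943 ≈ -2.3285e+10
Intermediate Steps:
O = 10788694811/2623181886 (O = 8 + (224255/(-62298) - 36312/126321) = 8 + (224255*(-1/62298) - 36312*1/126321) = 8 + (-224255/62298 - 12104/42107) = 8 - 10196760277/2623181886 = 10788694811/2623181886 ≈ 4.1128)
(122164 + (-237803 + G(135, 405)))*(O + 201638) = (122164 + (-237803 + 161))*(10788694811/2623181886 + 201638) = (122164 - 237642)*(528943937824079/2623181886) = -115478*528943937824079/2623181886 = -30540694026024497381/1311590943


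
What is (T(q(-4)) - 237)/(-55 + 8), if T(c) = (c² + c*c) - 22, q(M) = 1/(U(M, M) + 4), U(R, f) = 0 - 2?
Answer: 11/2 ≈ 5.5000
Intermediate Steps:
U(R, f) = -2
q(M) = ½ (q(M) = 1/(-2 + 4) = 1/2 = ½)
T(c) = -22 + 2*c² (T(c) = (c² + c²) - 22 = 2*c² - 22 = -22 + 2*c²)
(T(q(-4)) - 237)/(-55 + 8) = ((-22 + 2*(½)²) - 237)/(-55 + 8) = ((-22 + 2*(¼)) - 237)/(-47) = ((-22 + ½) - 237)*(-1/47) = (-43/2 - 237)*(-1/47) = -517/2*(-1/47) = 11/2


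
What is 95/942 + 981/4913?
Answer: 1390837/4628046 ≈ 0.30052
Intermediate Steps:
95/942 + 981/4913 = 1390837/4628046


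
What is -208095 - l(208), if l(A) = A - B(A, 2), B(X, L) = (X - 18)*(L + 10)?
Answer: -206023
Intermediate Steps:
B(X, L) = (-18 + X)*(10 + L)
l(A) = 216 - 11*A (l(A) = A - (-180 - 18*2 + 10*A + 2*A) = A - (-180 - 36 + 10*A + 2*A) = A - (-216 + 12*A) = A + (216 - 12*A) = 216 - 11*A)
-208095 - l(208) = -208095 - (216 - 11*208) = -208095 - (216 - 2288) = -208095 - 1*(-2072) = -208095 + 2072 = -206023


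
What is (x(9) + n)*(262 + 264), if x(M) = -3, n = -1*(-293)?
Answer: 152540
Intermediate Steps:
n = 293
(x(9) + n)*(262 + 264) = (-3 + 293)*(262 + 264) = 290*526 = 152540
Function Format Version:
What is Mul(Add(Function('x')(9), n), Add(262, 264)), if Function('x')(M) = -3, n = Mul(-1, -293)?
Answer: 152540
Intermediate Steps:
n = 293
Mul(Add(Function('x')(9), n), Add(262, 264)) = Mul(Add(-3, 293), Add(262, 264)) = Mul(290, 526) = 152540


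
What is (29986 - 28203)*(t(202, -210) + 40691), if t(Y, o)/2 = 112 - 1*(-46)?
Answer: 73115481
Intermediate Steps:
t(Y, o) = 316 (t(Y, o) = 2*(112 - 1*(-46)) = 2*(112 + 46) = 2*158 = 316)
(29986 - 28203)*(t(202, -210) + 40691) = (29986 - 28203)*(316 + 40691) = 1783*41007 = 73115481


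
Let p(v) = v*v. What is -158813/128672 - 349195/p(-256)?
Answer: -1729362119/263520256 ≈ -6.5625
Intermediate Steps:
p(v) = v**2
-158813/128672 - 349195/p(-256) = -158813/128672 - 349195/((-256)**2) = -158813*1/128672 - 349195/65536 = -158813/128672 - 349195*1/65536 = -158813/128672 - 349195/65536 = -1729362119/263520256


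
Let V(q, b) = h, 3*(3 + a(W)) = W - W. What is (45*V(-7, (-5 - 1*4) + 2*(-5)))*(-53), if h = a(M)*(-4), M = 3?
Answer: -28620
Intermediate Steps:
a(W) = -3 (a(W) = -3 + (W - W)/3 = -3 + (1/3)*0 = -3 + 0 = -3)
h = 12 (h = -3*(-4) = 12)
V(q, b) = 12
(45*V(-7, (-5 - 1*4) + 2*(-5)))*(-53) = (45*12)*(-53) = 540*(-53) = -28620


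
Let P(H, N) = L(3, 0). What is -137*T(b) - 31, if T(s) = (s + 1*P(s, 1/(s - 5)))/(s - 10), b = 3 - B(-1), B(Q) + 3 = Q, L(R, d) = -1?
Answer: 243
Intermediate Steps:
B(Q) = -3 + Q
P(H, N) = -1
b = 7 (b = 3 - (-3 - 1) = 3 - 1*(-4) = 3 + 4 = 7)
T(s) = (-1 + s)/(-10 + s) (T(s) = (s + 1*(-1))/(s - 10) = (s - 1)/(-10 + s) = (-1 + s)/(-10 + s))
-137*T(b) - 31 = -137*(-1 + 7)/(-10 + 7) - 31 = -137*6/(-3) - 31 = -(-137)*6/3 - 31 = -137*(-2) - 31 = 274 - 31 = 243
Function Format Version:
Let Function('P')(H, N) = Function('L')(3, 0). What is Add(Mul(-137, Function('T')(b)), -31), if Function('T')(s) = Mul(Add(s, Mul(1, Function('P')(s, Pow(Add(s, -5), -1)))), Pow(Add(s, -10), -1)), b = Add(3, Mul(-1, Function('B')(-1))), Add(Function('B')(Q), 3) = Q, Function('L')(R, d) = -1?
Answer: 243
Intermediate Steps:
Function('B')(Q) = Add(-3, Q)
Function('P')(H, N) = -1
b = 7 (b = Add(3, Mul(-1, Add(-3, -1))) = Add(3, Mul(-1, -4)) = Add(3, 4) = 7)
Function('T')(s) = Mul(Pow(Add(-10, s), -1), Add(-1, s)) (Function('T')(s) = Mul(Add(s, Mul(1, -1)), Pow(Add(s, -10), -1)) = Mul(Add(s, -1), Pow(Add(-10, s), -1)) = Mul(Add(-1, s), Pow(Add(-10, s), -1)) = Mul(Pow(Add(-10, s), -1), Add(-1, s)))
Add(Mul(-137, Function('T')(b)), -31) = Add(Mul(-137, Mul(Pow(Add(-10, 7), -1), Add(-1, 7))), -31) = Add(Mul(-137, Mul(Pow(-3, -1), 6)), -31) = Add(Mul(-137, Mul(Rational(-1, 3), 6)), -31) = Add(Mul(-137, -2), -31) = Add(274, -31) = 243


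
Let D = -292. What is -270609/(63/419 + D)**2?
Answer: -47508386649/14953621225 ≈ -3.1770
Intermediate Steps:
-270609/(63/419 + D)**2 = -270609/(63/419 - 292)**2 = -270609/((-122285/419)**2) = -270609/14953621225/175561 = -270609*175561/14953621225 = -47508386649/14953621225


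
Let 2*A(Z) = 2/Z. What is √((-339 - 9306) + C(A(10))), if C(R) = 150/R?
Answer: 3*I*√905 ≈ 90.25*I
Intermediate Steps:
A(Z) = 1/Z (A(Z) = (2/Z)/2 = 1/Z)
√((-339 - 9306) + C(A(10))) = √((-339 - 9306) + 150/(1/10)) = √(-9645 + 150/(⅒)) = √(-9645 + 150*10) = √(-9645 + 1500) = √(-8145) = 3*I*√905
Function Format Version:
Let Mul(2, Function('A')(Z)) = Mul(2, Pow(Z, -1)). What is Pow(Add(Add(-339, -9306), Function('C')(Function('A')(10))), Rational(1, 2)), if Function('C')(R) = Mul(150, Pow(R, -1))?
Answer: Mul(3, I, Pow(905, Rational(1, 2))) ≈ Mul(90.250, I)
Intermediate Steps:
Function('A')(Z) = Pow(Z, -1) (Function('A')(Z) = Mul(Rational(1, 2), Mul(2, Pow(Z, -1))) = Pow(Z, -1))
Pow(Add(Add(-339, -9306), Function('C')(Function('A')(10))), Rational(1, 2)) = Pow(Add(Add(-339, -9306), Mul(150, Pow(Pow(10, -1), -1))), Rational(1, 2)) = Pow(Add(-9645, Mul(150, Pow(Rational(1, 10), -1))), Rational(1, 2)) = Pow(Add(-9645, Mul(150, 10)), Rational(1, 2)) = Pow(Add(-9645, 1500), Rational(1, 2)) = Pow(-8145, Rational(1, 2)) = Mul(3, I, Pow(905, Rational(1, 2)))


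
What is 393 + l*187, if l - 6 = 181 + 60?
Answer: 46582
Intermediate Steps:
l = 247 (l = 6 + (181 + 60) = 6 + 241 = 247)
393 + l*187 = 393 + 247*187 = 393 + 46189 = 46582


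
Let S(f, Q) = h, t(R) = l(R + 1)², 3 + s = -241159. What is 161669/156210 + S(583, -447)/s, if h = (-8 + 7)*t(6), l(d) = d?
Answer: 237780937/229706805 ≈ 1.0352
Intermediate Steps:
s = -241162 (s = -3 - 241159 = -241162)
t(R) = (1 + R)² (t(R) = (R + 1)² = (1 + R)²)
h = -49 (h = (-8 + 7)*(1 + 6)² = -1*7² = -1*49 = -49)
S(f, Q) = -49
161669/156210 + S(583, -447)/s = 161669/156210 - 49/(-241162) = 161669*(1/156210) - 49*(-1/241162) = 161669/156210 + 49/241162 = 237780937/229706805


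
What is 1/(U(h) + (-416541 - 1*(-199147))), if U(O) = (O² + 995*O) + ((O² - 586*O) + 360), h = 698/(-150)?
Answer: -5625/1231278223 ≈ -4.5684e-6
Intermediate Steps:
h = -349/75 (h = 698*(-1/150) = -349/75 ≈ -4.6533)
U(O) = 360 + 2*O² + 409*O (U(O) = (O² + 995*O) + (360 + O² - 586*O) = 360 + 2*O² + 409*O)
1/(U(h) + (-416541 - 1*(-199147))) = 1/((360 + 2*(-349/75)² + 409*(-349/75)) + (-416541 - 1*(-199147))) = 1/((360 + 2*(121801/5625) - 142741/75) + (-416541 + 199147)) = 1/((360 + 243602/5625 - 142741/75) - 217394) = 1/(-8436973/5625 - 217394) = 1/(-1231278223/5625) = -5625/1231278223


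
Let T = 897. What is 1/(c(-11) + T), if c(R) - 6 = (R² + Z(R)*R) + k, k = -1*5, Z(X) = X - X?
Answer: 1/1019 ≈ 0.00098135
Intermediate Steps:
Z(X) = 0
k = -5
c(R) = 1 + R² (c(R) = 6 + ((R² + 0*R) - 5) = 6 + ((R² + 0) - 5) = 6 + (R² - 5) = 6 + (-5 + R²) = 1 + R²)
1/(c(-11) + T) = 1/((1 + (-11)²) + 897) = 1/((1 + 121) + 897) = 1/(122 + 897) = 1/1019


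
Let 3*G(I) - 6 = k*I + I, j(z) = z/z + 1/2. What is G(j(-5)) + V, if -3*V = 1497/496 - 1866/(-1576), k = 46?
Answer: 2354789/97712 ≈ 24.099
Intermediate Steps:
j(z) = 3/2 (j(z) = 1 + 1*(½) = 1 + ½ = 3/2)
G(I) = 2 + 47*I/3 (G(I) = 2 + (46*I + I)/3 = 2 + (47*I)/3 = 2 + 47*I/3)
V = -136867/97712 (V = -(1497/496 - 1866/(-1576))/3 = -(1497*(1/496) - 1866*(-1/1576))/3 = -(1497/496 + 933/788)/3 = -⅓*410601/97712 = -136867/97712 ≈ -1.4007)
G(j(-5)) + V = (2 + (47/3)*(3/2)) - 136867/97712 = (2 + 47/2) - 136867/97712 = 51/2 - 136867/97712 = 2354789/97712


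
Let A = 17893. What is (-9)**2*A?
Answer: 1449333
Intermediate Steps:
(-9)**2*A = (-9)**2*17893 = 81*17893 = 1449333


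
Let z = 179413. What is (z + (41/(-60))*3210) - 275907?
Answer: -197375/2 ≈ -98688.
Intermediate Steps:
(z + (41/(-60))*3210) - 275907 = (179413 + (41/(-60))*3210) - 275907 = (179413 + (41*(-1/60))*3210) - 275907 = (179413 - 41/60*3210) - 275907 = (179413 - 4387/2) - 275907 = 354439/2 - 275907 = -197375/2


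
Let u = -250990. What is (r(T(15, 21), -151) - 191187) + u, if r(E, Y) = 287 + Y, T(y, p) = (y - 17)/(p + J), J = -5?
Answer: -442041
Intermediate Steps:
T(y, p) = (-17 + y)/(-5 + p) (T(y, p) = (y - 17)/(p - 5) = (-17 + y)/(-5 + p))
(r(T(15, 21), -151) - 191187) + u = ((287 - 151) - 191187) - 250990 = (136 - 191187) - 250990 = -191051 - 250990 = -442041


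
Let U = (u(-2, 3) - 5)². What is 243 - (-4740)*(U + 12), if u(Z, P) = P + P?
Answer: 61863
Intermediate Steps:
u(Z, P) = 2*P
U = 1 (U = (2*3 - 5)² = (6 - 5)² = 1² = 1)
243 - (-4740)*(U + 12) = 243 - (-4740)*(1 + 12) = 243 - (-4740)*13 = 243 - 474*(-130) = 243 + 61620 = 61863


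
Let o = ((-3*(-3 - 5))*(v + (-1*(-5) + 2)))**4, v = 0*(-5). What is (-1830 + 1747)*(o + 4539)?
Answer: -66117693345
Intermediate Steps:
v = 0
o = 796594176 (o = ((-3*(-3 - 5))*(0 + (-1*(-5) + 2)))**4 = ((-3*(-8))*(0 + (5 + 2)))**4 = (24*(0 + 7))**4 = (24*7)**4 = 168**4 = 796594176)
(-1830 + 1747)*(o + 4539) = (-1830 + 1747)*(796594176 + 4539) = -83*796598715 = -66117693345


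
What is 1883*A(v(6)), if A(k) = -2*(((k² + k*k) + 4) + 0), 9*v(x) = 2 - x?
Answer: -1340696/81 ≈ -16552.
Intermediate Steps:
v(x) = 2/9 - x/9 (v(x) = (2 - x)/9 = 2/9 - x/9)
A(k) = -8 - 4*k² (A(k) = -2*(((k² + k²) + 4) + 0) = -2*((2*k² + 4) + 0) = -2*((4 + 2*k²) + 0) = -2*(4 + 2*k²) = -8 - 4*k²)
1883*A(v(6)) = 1883*(-8 - 4*(2/9 - ⅑*6)²) = 1883*(-8 - 4*(2/9 - ⅔)²) = 1883*(-8 - 4*(-4/9)²) = 1883*(-8 - 4*16/81) = 1883*(-8 - 64/81) = 1883*(-712/81) = -1340696/81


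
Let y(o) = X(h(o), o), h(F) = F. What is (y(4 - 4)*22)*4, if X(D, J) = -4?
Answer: -352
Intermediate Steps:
y(o) = -4
(y(4 - 4)*22)*4 = -4*22*4 = -88*4 = -352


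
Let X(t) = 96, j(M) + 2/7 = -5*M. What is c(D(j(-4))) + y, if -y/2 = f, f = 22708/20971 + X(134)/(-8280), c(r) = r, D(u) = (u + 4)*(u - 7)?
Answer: 106130279282/354514755 ≈ 299.37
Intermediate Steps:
j(M) = -2/7 - 5*M
D(u) = (-7 + u)*(4 + u) (D(u) = (4 + u)*(-7 + u) = (-7 + u)*(4 + u))
f = 7750376/7234995 (f = 22708/20971 + 96/(-8280) = 22708*(1/20971) + 96*(-1/8280) = 22708/20971 - 4/345 = 7750376/7234995 ≈ 1.0712)
y = -15500752/7234995 (y = -2*7750376/7234995 = -15500752/7234995 ≈ -2.1425)
c(D(j(-4))) + y = (-28 + (-2/7 - 5*(-4))² - 3*(-2/7 - 5*(-4))) - 15500752/7234995 = (-28 + (-2/7 + 20)² - 3*(-2/7 + 20)) - 15500752/7234995 = (-28 + (138/7)² - 3*138/7) - 15500752/7234995 = (-28 + 19044/49 - 414/7) - 15500752/7234995 = 14774/49 - 15500752/7234995 = 106130279282/354514755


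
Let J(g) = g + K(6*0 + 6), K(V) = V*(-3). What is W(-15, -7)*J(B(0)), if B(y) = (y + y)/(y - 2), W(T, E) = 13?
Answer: -234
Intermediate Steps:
K(V) = -3*V
B(y) = 2*y/(-2 + y) (B(y) = (2*y)/(-2 + y) = 2*y/(-2 + y))
J(g) = -18 + g (J(g) = g - 3*(6*0 + 6) = g - 3*(0 + 6) = g - 3*6 = g - 18 = -18 + g)
W(-15, -7)*J(B(0)) = 13*(-18 + 2*0/(-2 + 0)) = 13*(-18 + 2*0/(-2)) = 13*(-18 + 2*0*(-½)) = 13*(-18 + 0) = 13*(-18) = -234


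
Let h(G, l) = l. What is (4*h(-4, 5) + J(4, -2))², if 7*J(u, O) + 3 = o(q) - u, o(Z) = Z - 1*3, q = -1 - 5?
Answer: 15376/49 ≈ 313.80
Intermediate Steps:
q = -6
o(Z) = -3 + Z (o(Z) = Z - 3 = -3 + Z)
J(u, O) = -12/7 - u/7 (J(u, O) = -3/7 + ((-3 - 6) - u)/7 = -3/7 + (-9 - u)/7 = -3/7 + (-9/7 - u/7) = -12/7 - u/7)
(4*h(-4, 5) + J(4, -2))² = (4*5 + (-12/7 - ⅐*4))² = (20 + (-12/7 - 4/7))² = (20 - 16/7)² = (124/7)² = 15376/49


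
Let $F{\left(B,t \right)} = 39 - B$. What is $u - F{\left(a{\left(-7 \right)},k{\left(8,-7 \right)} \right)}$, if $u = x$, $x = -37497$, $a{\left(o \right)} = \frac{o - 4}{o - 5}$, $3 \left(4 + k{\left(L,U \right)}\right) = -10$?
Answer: $- \frac{450421}{12} \approx -37535.0$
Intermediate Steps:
$k{\left(L,U \right)} = - \frac{22}{3}$ ($k{\left(L,U \right)} = -4 + \frac{1}{3} \left(-10\right) = -4 - \frac{10}{3} = - \frac{22}{3}$)
$a{\left(o \right)} = \frac{-4 + o}{-5 + o}$
$u = -37497$
$u - F{\left(a{\left(-7 \right)},k{\left(8,-7 \right)} \right)} = -37497 - \left(39 - \frac{-4 - 7}{-5 - 7}\right) = -37497 - \left(39 - \frac{1}{-12} \left(-11\right)\right) = -37497 - \left(39 - \left(- \frac{1}{12}\right) \left(-11\right)\right) = -37497 - \left(39 - \frac{11}{12}\right) = -37497 - \frac{457}{12} = - \frac{450421}{12}$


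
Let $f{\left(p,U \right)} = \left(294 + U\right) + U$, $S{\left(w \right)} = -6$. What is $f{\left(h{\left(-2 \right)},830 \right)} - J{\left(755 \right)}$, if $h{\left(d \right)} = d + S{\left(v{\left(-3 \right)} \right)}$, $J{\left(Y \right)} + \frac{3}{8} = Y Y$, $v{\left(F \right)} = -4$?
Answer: $- \frac{4544565}{8} \approx -5.6807 \cdot 10^{5}$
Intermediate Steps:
$J{\left(Y \right)} = - \frac{3}{8} + Y^{2}$ ($J{\left(Y \right)} = - \frac{3}{8} + Y Y = - \frac{3}{8} + Y^{2}$)
$h{\left(d \right)} = -6 + d$ ($h{\left(d \right)} = d - 6 = -6 + d$)
$f{\left(p,U \right)} = 294 + 2 U$
$f{\left(h{\left(-2 \right)},830 \right)} - J{\left(755 \right)} = \left(294 + 2 \cdot 830\right) - \left(- \frac{3}{8} + 755^{2}\right) = \left(294 + 1660\right) - \left(- \frac{3}{8} + 570025\right) = 1954 - \frac{4560197}{8} = - \frac{4544565}{8}$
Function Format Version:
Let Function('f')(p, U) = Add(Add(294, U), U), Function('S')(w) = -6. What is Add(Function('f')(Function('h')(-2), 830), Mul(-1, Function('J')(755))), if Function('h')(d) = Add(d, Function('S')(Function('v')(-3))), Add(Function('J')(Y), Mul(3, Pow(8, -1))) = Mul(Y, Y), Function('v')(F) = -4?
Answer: Rational(-4544565, 8) ≈ -5.6807e+5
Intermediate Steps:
Function('J')(Y) = Add(Rational(-3, 8), Pow(Y, 2)) (Function('J')(Y) = Add(Rational(-3, 8), Mul(Y, Y)) = Add(Rational(-3, 8), Pow(Y, 2)))
Function('h')(d) = Add(-6, d) (Function('h')(d) = Add(d, -6) = Add(-6, d))
Function('f')(p, U) = Add(294, Mul(2, U))
Add(Function('f')(Function('h')(-2), 830), Mul(-1, Function('J')(755))) = Add(Add(294, Mul(2, 830)), Mul(-1, Add(Rational(-3, 8), Pow(755, 2)))) = Add(Add(294, 1660), Mul(-1, Add(Rational(-3, 8), 570025))) = Add(1954, Mul(-1, Rational(4560197, 8))) = Add(1954, Rational(-4560197, 8)) = Rational(-4544565, 8)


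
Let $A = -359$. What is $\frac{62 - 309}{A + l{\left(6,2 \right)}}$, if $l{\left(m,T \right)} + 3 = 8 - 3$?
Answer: $\frac{247}{357} \approx 0.69188$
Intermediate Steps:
$l{\left(m,T \right)} = 2$ ($l{\left(m,T \right)} = -3 + \left(8 - 3\right) = -3 + 5 = 2$)
$\frac{62 - 309}{A + l{\left(6,2 \right)}} = \frac{62 - 309}{-359 + 2} = - \frac{247}{-357} = \left(-247\right) \left(- \frac{1}{357}\right) = \frac{247}{357}$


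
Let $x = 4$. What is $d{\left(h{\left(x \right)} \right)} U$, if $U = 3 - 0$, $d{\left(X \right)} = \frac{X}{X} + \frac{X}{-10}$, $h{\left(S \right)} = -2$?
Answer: $\frac{18}{5} \approx 3.6$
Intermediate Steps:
$d{\left(X \right)} = 1 - \frac{X}{10}$ ($d{\left(X \right)} = 1 + X \left(- \frac{1}{10}\right) = 1 - \frac{X}{10}$)
$U = 3$ ($U = 3 + 0 = 3$)
$d{\left(h{\left(x \right)} \right)} U = \left(1 - - \frac{1}{5}\right) 3 = \left(1 + \frac{1}{5}\right) 3 = \frac{6}{5} \cdot 3 = \frac{18}{5}$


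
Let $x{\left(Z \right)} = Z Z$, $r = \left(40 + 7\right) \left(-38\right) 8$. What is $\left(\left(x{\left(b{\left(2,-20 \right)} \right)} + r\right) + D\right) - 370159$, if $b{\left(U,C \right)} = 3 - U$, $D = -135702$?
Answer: $-520148$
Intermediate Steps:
$r = -14288$ ($r = 47 \left(-38\right) 8 = \left(-1786\right) 8 = -14288$)
$x{\left(Z \right)} = Z^{2}$
$\left(\left(x{\left(b{\left(2,-20 \right)} \right)} + r\right) + D\right) - 370159 = \left(\left(\left(3 - 2\right)^{2} - 14288\right) - 135702\right) - 370159 = \left(\left(1^{2} - 14288\right) - 135702\right) - 370159 = \left(\left(1 - 14288\right) - 135702\right) - 370159 = \left(-14287 - 135702\right) - 370159 = -149989 - 370159 = -520148$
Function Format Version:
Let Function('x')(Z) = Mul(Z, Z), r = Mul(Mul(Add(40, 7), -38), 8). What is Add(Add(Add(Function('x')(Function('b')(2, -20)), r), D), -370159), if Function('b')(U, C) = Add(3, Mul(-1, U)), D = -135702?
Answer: -520148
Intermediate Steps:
r = -14288 (r = Mul(Mul(47, -38), 8) = Mul(-1786, 8) = -14288)
Function('x')(Z) = Pow(Z, 2)
Add(Add(Add(Function('x')(Function('b')(2, -20)), r), D), -370159) = Add(Add(Add(Pow(Add(3, Mul(-1, 2)), 2), -14288), -135702), -370159) = Add(Add(Add(Pow(Add(3, -2), 2), -14288), -135702), -370159) = Add(Add(Add(Pow(1, 2), -14288), -135702), -370159) = Add(Add(Add(1, -14288), -135702), -370159) = Add(Add(-14287, -135702), -370159) = Add(-149989, -370159) = -520148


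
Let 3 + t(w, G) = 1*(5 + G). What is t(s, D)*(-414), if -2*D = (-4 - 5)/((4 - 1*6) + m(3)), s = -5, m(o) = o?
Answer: -2691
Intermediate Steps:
D = 9/2 (D = -(-4 - 5)/(2*((4 - 1*6) + 3)) = -(-9)/(2*((4 - 6) + 3)) = -(-9)/(2*(-2 + 3)) = -(-9)/(2*1) = -(-9)/2 = -1/2*(-9) = 9/2 ≈ 4.5000)
t(w, G) = 2 + G (t(w, G) = -3 + 1*(5 + G) = -3 + (5 + G) = 2 + G)
t(s, D)*(-414) = (2 + 9/2)*(-414) = (13/2)*(-414) = -2691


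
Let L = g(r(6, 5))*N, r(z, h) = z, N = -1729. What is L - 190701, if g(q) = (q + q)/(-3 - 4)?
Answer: -187737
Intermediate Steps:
g(q) = -2*q/7 (g(q) = (2*q)/(-7) = (2*q)*(-⅐) = -2*q/7)
L = 2964 (L = -2/7*6*(-1729) = -12/7*(-1729) = 2964)
L - 190701 = 2964 - 190701 = -187737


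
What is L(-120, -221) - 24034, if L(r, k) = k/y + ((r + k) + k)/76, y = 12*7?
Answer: -38374265/1596 ≈ -24044.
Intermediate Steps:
y = 84
L(r, k) = r/76 + 61*k/1596 (L(r, k) = k/84 + ((r + k) + k)/76 = k*(1/84) + ((k + r) + k)*(1/76) = k/84 + (r + 2*k)*(1/76) = k/84 + (k/38 + r/76) = r/76 + 61*k/1596)
L(-120, -221) - 24034 = ((1/76)*(-120) + (61/1596)*(-221)) - 24034 = (-30/19 - 13481/1596) - 24034 = -16001/1596 - 24034 = -38374265/1596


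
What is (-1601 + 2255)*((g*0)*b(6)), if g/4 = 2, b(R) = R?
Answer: 0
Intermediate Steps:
g = 8 (g = 4*2 = 8)
(-1601 + 2255)*((g*0)*b(6)) = (-1601 + 2255)*((8*0)*6) = 654*(0*6) = 654*0 = 0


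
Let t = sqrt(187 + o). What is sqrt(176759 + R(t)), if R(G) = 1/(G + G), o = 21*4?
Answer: sqrt(51925430876 + 542*sqrt(271))/542 ≈ 420.43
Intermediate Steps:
o = 84
t = sqrt(271) (t = sqrt(187 + 84) = sqrt(271) ≈ 16.462)
R(G) = 1/(2*G)
sqrt(176759 + R(t)) = sqrt(176759 + 1/(2*(sqrt(271)))) = sqrt(176759 + (sqrt(271)/271)/2) = sqrt(176759 + sqrt(271)/542)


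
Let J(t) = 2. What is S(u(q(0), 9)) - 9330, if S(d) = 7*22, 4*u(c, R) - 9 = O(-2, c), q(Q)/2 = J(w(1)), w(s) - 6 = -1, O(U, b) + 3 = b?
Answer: -9176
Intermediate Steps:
O(U, b) = -3 + b
w(s) = 5 (w(s) = 6 - 1 = 5)
q(Q) = 4 (q(Q) = 2*2 = 4)
u(c, R) = 3/2 + c/4 (u(c, R) = 9/4 + (-3 + c)/4 = 9/4 + (-3/4 + c/4) = 3/2 + c/4)
S(d) = 154
S(u(q(0), 9)) - 9330 = 154 - 9330 = -9176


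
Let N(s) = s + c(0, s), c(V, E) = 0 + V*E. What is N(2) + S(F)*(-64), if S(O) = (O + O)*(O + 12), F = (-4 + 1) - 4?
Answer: 4482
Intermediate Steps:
F = -7 (F = -3 - 4 = -7)
c(V, E) = E*V (c(V, E) = 0 + E*V = E*V)
N(s) = s (N(s) = s + s*0 = s + 0 = s)
S(O) = 2*O*(12 + O) (S(O) = (2*O)*(12 + O) = 2*O*(12 + O))
N(2) + S(F)*(-64) = 2 + (2*(-7)*(12 - 7))*(-64) = 2 + (2*(-7)*5)*(-64) = 2 - 70*(-64) = 2 + 4480 = 4482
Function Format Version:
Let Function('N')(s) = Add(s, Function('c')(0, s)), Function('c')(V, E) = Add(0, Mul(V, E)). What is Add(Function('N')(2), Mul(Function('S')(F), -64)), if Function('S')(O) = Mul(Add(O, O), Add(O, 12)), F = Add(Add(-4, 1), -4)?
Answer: 4482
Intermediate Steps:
F = -7 (F = Add(-3, -4) = -7)
Function('c')(V, E) = Mul(E, V) (Function('c')(V, E) = Add(0, Mul(E, V)) = Mul(E, V))
Function('N')(s) = s (Function('N')(s) = Add(s, Mul(s, 0)) = Add(s, 0) = s)
Function('S')(O) = Mul(2, O, Add(12, O)) (Function('S')(O) = Mul(Mul(2, O), Add(12, O)) = Mul(2, O, Add(12, O)))
Add(Function('N')(2), Mul(Function('S')(F), -64)) = Add(2, Mul(Mul(2, -7, Add(12, -7)), -64)) = Add(2, Mul(Mul(2, -7, 5), -64)) = Add(2, Mul(-70, -64)) = Add(2, 4480) = 4482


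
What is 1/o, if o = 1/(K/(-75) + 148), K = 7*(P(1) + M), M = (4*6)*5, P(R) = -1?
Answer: 10267/75 ≈ 136.89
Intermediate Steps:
M = 120 (M = 24*5 = 120)
K = 833 (K = 7*(-1 + 120) = 7*119 = 833)
o = 75/10267 (o = 1/(833/(-75) + 148) = 1/(-1/75*833 + 148) = 1/(-833/75 + 148) = 1/(10267/75) = 75/10267 ≈ 0.0073050)
1/o = 1/(75/10267) = 10267/75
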